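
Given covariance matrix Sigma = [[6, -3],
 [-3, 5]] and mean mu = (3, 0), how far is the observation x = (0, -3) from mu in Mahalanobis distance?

Step 1 — centre the observation: (x - mu) = (-3, -3).

Step 2 — invert Sigma. det(Sigma) = 6·5 - (-3)² = 21.
  Sigma^{-1} = (1/det) · [[d, -b], [-b, a]] = [[0.2381, 0.1429],
 [0.1429, 0.2857]].

Step 3 — form the quadratic (x - mu)^T · Sigma^{-1} · (x - mu):
  Sigma^{-1} · (x - mu) = (-1.1429, -1.2857).
  (x - mu)^T · [Sigma^{-1} · (x - mu)] = (-3)·(-1.1429) + (-3)·(-1.2857) = 7.2857.

Step 4 — take square root: d = √(7.2857) ≈ 2.6992.

d(x, mu) = √(7.2857) ≈ 2.6992


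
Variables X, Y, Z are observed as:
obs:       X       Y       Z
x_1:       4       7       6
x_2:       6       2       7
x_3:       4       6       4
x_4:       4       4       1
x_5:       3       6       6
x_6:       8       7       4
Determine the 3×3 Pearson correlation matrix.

Step 1 — column means:
  mean(X) = (4 + 6 + 4 + 4 + 3 + 8) / 6 = 29/6 = 4.8333
  mean(Y) = (7 + 2 + 6 + 4 + 6 + 7) / 6 = 32/6 = 5.3333
  mean(Z) = (6 + 7 + 4 + 1 + 6 + 4) / 6 = 28/6 = 4.6667

Step 2 — sample variances and covariances s[i,j] = (1/(n-1)) · Σ_k (x_{k,i} - mean_i) · (x_{k,j} - mean_j), with n-1 = 5:
  s[X,X] = ((-0.8333)·(-0.8333) + (1.1667)·(1.1667) + (-0.8333)·(-0.8333) + (-0.8333)·(-0.8333) + (-1.8333)·(-1.8333) + (3.1667)·(3.1667)) / 5 = 16.8333/5 = 3.3667
  s[X,Y] = ((-0.8333)·(1.6667) + (1.1667)·(-3.3333) + (-0.8333)·(0.6667) + (-0.8333)·(-1.3333) + (-1.8333)·(0.6667) + (3.1667)·(1.6667)) / 5 = -0.6667/5 = -0.1333
  s[X,Z] = ((-0.8333)·(1.3333) + (1.1667)·(2.3333) + (-0.8333)·(-0.6667) + (-0.8333)·(-3.6667) + (-1.8333)·(1.3333) + (3.1667)·(-0.6667)) / 5 = 0.6667/5 = 0.1333
  s[Y,Y] = ((1.6667)·(1.6667) + (-3.3333)·(-3.3333) + (0.6667)·(0.6667) + (-1.3333)·(-1.3333) + (0.6667)·(0.6667) + (1.6667)·(1.6667)) / 5 = 19.3333/5 = 3.8667
  s[Y,Z] = ((1.6667)·(1.3333) + (-3.3333)·(2.3333) + (0.6667)·(-0.6667) + (-1.3333)·(-3.6667) + (0.6667)·(1.3333) + (1.6667)·(-0.6667)) / 5 = -1.3333/5 = -0.2667
  s[Z,Z] = ((1.3333)·(1.3333) + (2.3333)·(2.3333) + (-0.6667)·(-0.6667) + (-3.6667)·(-3.6667) + (1.3333)·(1.3333) + (-0.6667)·(-0.6667)) / 5 = 23.3333/5 = 4.6667
  Sample standard deviations s_i = √(s[i,i]):
  s(X) = √(3.3667) = 1.8348
  s(Y) = √(3.8667) = 1.9664
  s(Z) = √(4.6667) = 2.1602

Step 3 — r_{ij} = s_{ij} / (s_i · s_j):
  r[X,X] = 1 (diagonal).
  r[X,Y] = -0.1333 / (1.8348 · 1.9664) = -0.1333 / 3.608 = -0.037
  r[X,Z] = 0.1333 / (1.8348 · 2.1602) = 0.1333 / 3.9637 = 0.0336
  r[Y,Y] = 1 (diagonal).
  r[Y,Z] = -0.2667 / (1.9664 · 2.1602) = -0.2667 / 4.2479 = -0.0628
  r[Z,Z] = 1 (diagonal).

R is symmetric with unit diagonal. Assembling:

R = [[1, -0.037, 0.0336],
 [-0.037, 1, -0.0628],
 [0.0336, -0.0628, 1]]


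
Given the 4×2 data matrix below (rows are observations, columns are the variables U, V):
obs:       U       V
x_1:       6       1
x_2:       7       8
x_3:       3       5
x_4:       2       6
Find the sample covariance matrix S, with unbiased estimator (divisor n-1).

Step 1 — column means:
  mean(U) = (6 + 7 + 3 + 2) / 4 = 18/4 = 4.5
  mean(V) = (1 + 8 + 5 + 6) / 4 = 20/4 = 5

Step 2 — sample covariance S[i,j] = (1/(n-1)) · Σ_k (x_{k,i} - mean_i) · (x_{k,j} - mean_j), with n-1 = 3.
  S[U,U] = ((1.5)·(1.5) + (2.5)·(2.5) + (-1.5)·(-1.5) + (-2.5)·(-2.5)) / 3 = 17/3 = 5.6667
  S[U,V] = ((1.5)·(-4) + (2.5)·(3) + (-1.5)·(0) + (-2.5)·(1)) / 3 = -1/3 = -0.3333
  S[V,V] = ((-4)·(-4) + (3)·(3) + (0)·(0) + (1)·(1)) / 3 = 26/3 = 8.6667

S is symmetric (S[j,i] = S[i,j]). Assembling:

S = [[5.6667, -0.3333],
 [-0.3333, 8.6667]]


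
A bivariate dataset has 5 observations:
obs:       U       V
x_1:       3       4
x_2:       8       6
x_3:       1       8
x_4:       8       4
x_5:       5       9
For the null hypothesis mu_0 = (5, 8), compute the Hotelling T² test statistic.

Step 1 — sample mean vector:
  mean(U) = (3 + 8 + 1 + 8 + 5) / 5 = 25/5 = 5
  mean(V) = (4 + 6 + 8 + 4 + 9) / 5 = 31/5 = 6.2
  x̄ = (5, 6.2),  deviation x̄ - mu_0 = (5, 6.2) - (5, 8) = (0, -1.8).

Step 2 — sample covariance matrix, S[i,j] = (1/(n-1)) · Σ_k (x_{k,i} - mean_i) · (x_{k,j} - mean_j), divisor n-1 = 4:
  S[U,U] = ((-2)·(-2) + (3)·(3) + (-4)·(-4) + (3)·(3) + (0)·(0)) / 4 = 38/4 = 9.5
  S[U,V] = ((-2)·(-2.2) + (3)·(-0.2) + (-4)·(1.8) + (3)·(-2.2) + (0)·(2.8)) / 4 = -10/4 = -2.5
  S[V,V] = ((-2.2)·(-2.2) + (-0.2)·(-0.2) + (1.8)·(1.8) + (-2.2)·(-2.2) + (2.8)·(2.8)) / 4 = 20.8/4 = 5.2
  S = [[9.5, -2.5],
 [-2.5, 5.2]].

Step 3 — invert S. det(S) = 9.5·5.2 - (-2.5)² = 43.15.
  S^{-1} = (1/det) · [[d, -b], [-b, a]] = [[0.1205, 0.0579],
 [0.0579, 0.2202]].

Step 4 — quadratic form (x̄ - mu_0)^T · S^{-1} · (x̄ - mu_0):
  S^{-1} · (x̄ - mu_0) = (-0.1043, -0.3963),
  (x̄ - mu_0)^T · [...] = (0)·(-0.1043) + (-1.8)·(-0.3963) = 0.7133.

Step 5 — scale by n: T² = 5 · 0.7133 = 3.5666.

T² ≈ 3.5666


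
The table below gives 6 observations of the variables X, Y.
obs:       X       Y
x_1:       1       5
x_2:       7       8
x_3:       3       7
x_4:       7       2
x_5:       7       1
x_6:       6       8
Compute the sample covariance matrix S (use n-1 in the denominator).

Step 1 — column means:
  mean(X) = (1 + 7 + 3 + 7 + 7 + 6) / 6 = 31/6 = 5.1667
  mean(Y) = (5 + 8 + 7 + 2 + 1 + 8) / 6 = 31/6 = 5.1667

Step 2 — sample covariance S[i,j] = (1/(n-1)) · Σ_k (x_{k,i} - mean_i) · (x_{k,j} - mean_j), with n-1 = 5.
  S[X,X] = ((-4.1667)·(-4.1667) + (1.8333)·(1.8333) + (-2.1667)·(-2.1667) + (1.8333)·(1.8333) + (1.8333)·(1.8333) + (0.8333)·(0.8333)) / 5 = 32.8333/5 = 6.5667
  S[X,Y] = ((-4.1667)·(-0.1667) + (1.8333)·(2.8333) + (-2.1667)·(1.8333) + (1.8333)·(-3.1667) + (1.8333)·(-4.1667) + (0.8333)·(2.8333)) / 5 = -9.1667/5 = -1.8333
  S[Y,Y] = ((-0.1667)·(-0.1667) + (2.8333)·(2.8333) + (1.8333)·(1.8333) + (-3.1667)·(-3.1667) + (-4.1667)·(-4.1667) + (2.8333)·(2.8333)) / 5 = 46.8333/5 = 9.3667

S is symmetric (S[j,i] = S[i,j]). Assembling:

S = [[6.5667, -1.8333],
 [-1.8333, 9.3667]]


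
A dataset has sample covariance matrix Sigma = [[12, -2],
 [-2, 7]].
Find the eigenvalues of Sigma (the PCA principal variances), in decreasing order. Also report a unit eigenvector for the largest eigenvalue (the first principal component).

Step 1 — characteristic polynomial of 2×2 Sigma:
  det(Sigma - λI) = λ² - trace · λ + det = 0.
  trace = 12 + 7 = 19, det = 12·7 - (-2)² = 80.
Step 2 — discriminant:
  Δ = trace² - 4·det = 361 - 320 = 41.
Step 3 — eigenvalues:
  λ = (trace ± √Δ)/2 = (19 ± 6.4031)/2,
  λ_1 = 12.7016,  λ_2 = 6.2984.

Step 4 — unit eigenvector for λ_1: solve (Sigma - λ_1 I)v = 0. First row:
  (12 - 12.7016)·v_x + (-2)·v_y = 0, i.e. (-0.7016)·v_x + (-2)·v_y = 0,
  so v ∝ (b, λ_1 - a) = (-2, 0.7016); multiply by -1 so the first entry is positive: u = (2, -0.7016).
  ||u|| = √((2)² + (-0.7016)²) = √(4.4922) ≈ 2.1195,
  v_1 = u/||u|| ≈ (0.9436, -0.331) (||v_1|| = 1).

λ_1 = 12.7016,  λ_2 = 6.2984;  v_1 ≈ (0.9436, -0.331)


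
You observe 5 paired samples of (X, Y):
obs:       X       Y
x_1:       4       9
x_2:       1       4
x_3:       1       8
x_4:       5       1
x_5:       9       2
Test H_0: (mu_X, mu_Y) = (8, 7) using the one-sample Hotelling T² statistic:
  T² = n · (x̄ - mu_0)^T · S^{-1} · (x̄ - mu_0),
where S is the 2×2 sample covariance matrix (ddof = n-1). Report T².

Step 1 — sample mean vector:
  mean(X) = (4 + 1 + 1 + 5 + 9) / 5 = 20/5 = 4
  mean(Y) = (9 + 4 + 8 + 1 + 2) / 5 = 24/5 = 4.8
  x̄ = (4, 4.8),  deviation x̄ - mu_0 = (4, 4.8) - (8, 7) = (-4, -2.2).

Step 2 — sample covariance matrix, S[i,j] = (1/(n-1)) · Σ_k (x_{k,i} - mean_i) · (x_{k,j} - mean_j), divisor n-1 = 4:
  S[X,X] = ((0)·(0) + (-3)·(-3) + (-3)·(-3) + (1)·(1) + (5)·(5)) / 4 = 44/4 = 11
  S[X,Y] = ((0)·(4.2) + (-3)·(-0.8) + (-3)·(3.2) + (1)·(-3.8) + (5)·(-2.8)) / 4 = -25/4 = -6.25
  S[Y,Y] = ((4.2)·(4.2) + (-0.8)·(-0.8) + (3.2)·(3.2) + (-3.8)·(-3.8) + (-2.8)·(-2.8)) / 4 = 50.8/4 = 12.7
  S = [[11, -6.25],
 [-6.25, 12.7]].

Step 3 — invert S. det(S) = 11·12.7 - (-6.25)² = 100.6375.
  S^{-1} = (1/det) · [[d, -b], [-b, a]] = [[0.1262, 0.0621],
 [0.0621, 0.1093]].

Step 4 — quadratic form (x̄ - mu_0)^T · S^{-1} · (x̄ - mu_0):
  S^{-1} · (x̄ - mu_0) = (-0.6414, -0.4889),
  (x̄ - mu_0)^T · [...] = (-4)·(-0.6414) + (-2.2)·(-0.4889) = 3.6412.

Step 5 — scale by n: T² = 5 · 3.6412 = 18.2059.

T² ≈ 18.2059


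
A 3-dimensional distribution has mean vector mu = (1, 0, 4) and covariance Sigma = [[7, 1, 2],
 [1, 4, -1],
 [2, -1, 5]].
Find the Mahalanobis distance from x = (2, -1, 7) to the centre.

Step 1 — centre the observation: (x - mu) = (1, -1, 3).

Step 2 — invert Sigma (cofactor / det for 3×3, or solve directly):
  Sigma^{-1} = [[0.1759, -0.0648, -0.0833],
 [-0.0648, 0.287, 0.0833],
 [-0.0833, 0.0833, 0.25]].

Step 3 — form the quadratic (x - mu)^T · Sigma^{-1} · (x - mu):
  Sigma^{-1} · (x - mu) = (-0.0093, -0.1019, 0.5833).
  (x - mu)^T · [Sigma^{-1} · (x - mu)] = (1)·(-0.0093) + (-1)·(-0.1019) + (3)·(0.5833) = 1.8426.

Step 4 — take square root: d = √(1.8426) ≈ 1.3574.

d(x, mu) = √(1.8426) ≈ 1.3574


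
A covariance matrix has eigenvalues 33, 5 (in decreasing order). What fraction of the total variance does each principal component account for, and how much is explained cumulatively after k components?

Step 1 — total variance = trace(Sigma) = Σ λ_i = 33 + 5 = 38.

Step 2 — fraction explained by component i = λ_i / Σ λ:
  PC1: 33/38 = 0.8684
  PC2: 5/38 = 0.1316

Step 3 — cumulative fraction after k components = (λ_1 + ... + λ_k) / Σ λ:
  k = 1: 33/38 = 0.8684
  k = 2: (33 + 5)/38 = 38/38 = 1

Summary (fraction, with percent):

explained: PC1 0.8684 (86.84%), PC2 0.1316 (13.16%);  cumulative: 0.8684, 1


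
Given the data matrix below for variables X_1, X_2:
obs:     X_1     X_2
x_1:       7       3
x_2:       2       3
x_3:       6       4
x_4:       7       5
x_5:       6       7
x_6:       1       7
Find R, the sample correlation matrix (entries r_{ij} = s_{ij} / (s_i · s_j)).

Step 1 — column means:
  mean(X_1) = (7 + 2 + 6 + 7 + 6 + 1) / 6 = 29/6 = 4.8333
  mean(X_2) = (3 + 3 + 4 + 5 + 7 + 7) / 6 = 29/6 = 4.8333

Step 2 — sample variances and covariances s[i,j] = (1/(n-1)) · Σ_k (x_{k,i} - mean_i) · (x_{k,j} - mean_j), with n-1 = 5:
  s[X_1,X_1] = ((2.1667)·(2.1667) + (-2.8333)·(-2.8333) + (1.1667)·(1.1667) + (2.1667)·(2.1667) + (1.1667)·(1.1667) + (-3.8333)·(-3.8333)) / 5 = 34.8333/5 = 6.9667
  s[X_1,X_2] = ((2.1667)·(-1.8333) + (-2.8333)·(-1.8333) + (1.1667)·(-0.8333) + (2.1667)·(0.1667) + (1.1667)·(2.1667) + (-3.8333)·(2.1667)) / 5 = -5.1667/5 = -1.0333
  s[X_2,X_2] = ((-1.8333)·(-1.8333) + (-1.8333)·(-1.8333) + (-0.8333)·(-0.8333) + (0.1667)·(0.1667) + (2.1667)·(2.1667) + (2.1667)·(2.1667)) / 5 = 16.8333/5 = 3.3667
  Sample standard deviations s_i = √(s[i,i]):
  s(X_1) = √(6.9667) = 2.6394
  s(X_2) = √(3.3667) = 1.8348

Step 3 — r_{ij} = s_{ij} / (s_i · s_j):
  r[X_1,X_1] = 1 (diagonal).
  r[X_1,X_2] = -1.0333 / (2.6394 · 1.8348) = -1.0333 / 4.843 = -0.2134
  r[X_2,X_2] = 1 (diagonal).

R is symmetric with unit diagonal. Assembling:

R = [[1, -0.2134],
 [-0.2134, 1]]


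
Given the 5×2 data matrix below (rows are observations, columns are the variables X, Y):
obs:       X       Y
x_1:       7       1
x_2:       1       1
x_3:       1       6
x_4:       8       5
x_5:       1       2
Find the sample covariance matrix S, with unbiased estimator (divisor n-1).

Step 1 — column means:
  mean(X) = (7 + 1 + 1 + 8 + 1) / 5 = 18/5 = 3.6
  mean(Y) = (1 + 1 + 6 + 5 + 2) / 5 = 15/5 = 3

Step 2 — sample covariance S[i,j] = (1/(n-1)) · Σ_k (x_{k,i} - mean_i) · (x_{k,j} - mean_j), with n-1 = 4.
  S[X,X] = ((3.4)·(3.4) + (-2.6)·(-2.6) + (-2.6)·(-2.6) + (4.4)·(4.4) + (-2.6)·(-2.6)) / 4 = 51.2/4 = 12.8
  S[X,Y] = ((3.4)·(-2) + (-2.6)·(-2) + (-2.6)·(3) + (4.4)·(2) + (-2.6)·(-1)) / 4 = 2/4 = 0.5
  S[Y,Y] = ((-2)·(-2) + (-2)·(-2) + (3)·(3) + (2)·(2) + (-1)·(-1)) / 4 = 22/4 = 5.5

S is symmetric (S[j,i] = S[i,j]). Assembling:

S = [[12.8, 0.5],
 [0.5, 5.5]]


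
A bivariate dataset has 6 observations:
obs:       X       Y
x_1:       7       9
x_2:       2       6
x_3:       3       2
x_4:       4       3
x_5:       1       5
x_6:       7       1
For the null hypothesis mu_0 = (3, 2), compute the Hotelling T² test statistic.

Step 1 — sample mean vector:
  mean(X) = (7 + 2 + 3 + 4 + 1 + 7) / 6 = 24/6 = 4
  mean(Y) = (9 + 6 + 2 + 3 + 5 + 1) / 6 = 26/6 = 4.3333
  x̄ = (4, 4.3333),  deviation x̄ - mu_0 = (4, 4.3333) - (3, 2) = (1, 2.3333).

Step 2 — sample covariance matrix, S[i,j] = (1/(n-1)) · Σ_k (x_{k,i} - mean_i) · (x_{k,j} - mean_j), divisor n-1 = 5:
  S[X,X] = ((3)·(3) + (-2)·(-2) + (-1)·(-1) + (0)·(0) + (-3)·(-3) + (3)·(3)) / 5 = 32/5 = 6.4
  S[X,Y] = ((3)·(4.6667) + (-2)·(1.6667) + (-1)·(-2.3333) + (0)·(-1.3333) + (-3)·(0.6667) + (3)·(-3.3333)) / 5 = 1/5 = 0.2
  S[Y,Y] = ((4.6667)·(4.6667) + (1.6667)·(1.6667) + (-2.3333)·(-2.3333) + (-1.3333)·(-1.3333) + (0.6667)·(0.6667) + (-3.3333)·(-3.3333)) / 5 = 43.3333/5 = 8.6667
  S = [[6.4, 0.2],
 [0.2, 8.6667]].

Step 3 — invert S. det(S) = 6.4·8.6667 - (0.2)² = 55.4267.
  S^{-1} = (1/det) · [[d, -b], [-b, a]] = [[0.1564, -0.0036],
 [-0.0036, 0.1155]].

Step 4 — quadratic form (x̄ - mu_0)^T · S^{-1} · (x̄ - mu_0):
  S^{-1} · (x̄ - mu_0) = (0.1479, 0.2658),
  (x̄ - mu_0)^T · [...] = (1)·(0.1479) + (2.3333)·(0.2658) = 0.7682.

Step 5 — scale by n: T² = 6 · 0.7682 = 4.6091.

T² ≈ 4.6091


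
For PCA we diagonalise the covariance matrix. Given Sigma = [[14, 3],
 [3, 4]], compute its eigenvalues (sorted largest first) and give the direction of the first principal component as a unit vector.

Step 1 — characteristic polynomial of 2×2 Sigma:
  det(Sigma - λI) = λ² - trace · λ + det = 0.
  trace = 14 + 4 = 18, det = 14·4 - (3)² = 47.
Step 2 — discriminant:
  Δ = trace² - 4·det = 324 - 188 = 136.
Step 3 — eigenvalues:
  λ = (trace ± √Δ)/2 = (18 ± 11.6619)/2,
  λ_1 = 14.831,  λ_2 = 3.169.

Step 4 — unit eigenvector for λ_1: solve (Sigma - λ_1 I)v = 0. First row:
  (14 - 14.831)·v_x + (3)·v_y = 0, i.e. (-0.831)·v_x + (3)·v_y = 0,
  so v ∝ (b, λ_1 - a) = (3, 0.831) = u.
  ||u|| = √((3)² + (0.831)²) = √(9.6905) ≈ 3.113,
  v_1 = u/||u|| ≈ (0.9637, 0.2669) (||v_1|| = 1).

λ_1 = 14.831,  λ_2 = 3.169;  v_1 ≈ (0.9637, 0.2669)


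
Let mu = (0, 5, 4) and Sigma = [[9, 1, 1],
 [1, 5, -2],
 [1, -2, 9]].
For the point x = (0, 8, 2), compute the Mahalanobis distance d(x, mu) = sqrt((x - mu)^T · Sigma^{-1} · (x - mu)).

Step 1 — centre the observation: (x - mu) = (0, 3, -2).

Step 2 — invert Sigma (cofactor / det for 3×3, or solve directly):
  Sigma^{-1} = [[0.1168, -0.0313, -0.0199],
 [-0.0313, 0.2279, 0.0541],
 [-0.0199, 0.0541, 0.1254]].

Step 3 — form the quadratic (x - mu)^T · Sigma^{-1} · (x - mu):
  Sigma^{-1} · (x - mu) = (-0.0541, 0.5755, -0.0883).
  (x - mu)^T · [Sigma^{-1} · (x - mu)] = (0)·(-0.0541) + (3)·(0.5755) + (-2)·(-0.0883) = 1.9031.

Step 4 — take square root: d = √(1.9031) ≈ 1.3795.

d(x, mu) = √(1.9031) ≈ 1.3795


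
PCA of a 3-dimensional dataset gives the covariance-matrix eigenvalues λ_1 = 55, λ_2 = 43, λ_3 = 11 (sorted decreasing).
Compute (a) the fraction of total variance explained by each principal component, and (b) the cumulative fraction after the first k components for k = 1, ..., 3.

Step 1 — total variance = trace(Sigma) = Σ λ_i = 55 + 43 + 11 = 109.

Step 2 — fraction explained by component i = λ_i / Σ λ:
  PC1: 55/109 = 0.5046
  PC2: 43/109 = 0.3945
  PC3: 11/109 = 0.1009

Step 3 — cumulative fraction after k components = (λ_1 + ... + λ_k) / Σ λ:
  k = 1: 55/109 = 0.5046
  k = 2: (55 + 43)/109 = 98/109 = 0.8991
  k = 3: (55 + 43 + 11)/109 = 109/109 = 1

Summary (fraction, with percent):

explained: PC1 0.5046 (50.46%), PC2 0.3945 (39.45%), PC3 0.1009 (10.09%);  cumulative: 0.5046, 0.8991, 1


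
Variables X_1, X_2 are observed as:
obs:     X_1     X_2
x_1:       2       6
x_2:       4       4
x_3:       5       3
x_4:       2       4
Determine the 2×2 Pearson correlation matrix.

Step 1 — column means:
  mean(X_1) = (2 + 4 + 5 + 2) / 4 = 13/4 = 3.25
  mean(X_2) = (6 + 4 + 3 + 4) / 4 = 17/4 = 4.25

Step 2 — sample variances and covariances s[i,j] = (1/(n-1)) · Σ_k (x_{k,i} - mean_i) · (x_{k,j} - mean_j), with n-1 = 3:
  s[X_1,X_1] = ((-1.25)·(-1.25) + (0.75)·(0.75) + (1.75)·(1.75) + (-1.25)·(-1.25)) / 3 = 6.75/3 = 2.25
  s[X_1,X_2] = ((-1.25)·(1.75) + (0.75)·(-0.25) + (1.75)·(-1.25) + (-1.25)·(-0.25)) / 3 = -4.25/3 = -1.4167
  s[X_2,X_2] = ((1.75)·(1.75) + (-0.25)·(-0.25) + (-1.25)·(-1.25) + (-0.25)·(-0.25)) / 3 = 4.75/3 = 1.5833
  Sample standard deviations s_i = √(s[i,i]):
  s(X_1) = √(2.25) = 1.5
  s(X_2) = √(1.5833) = 1.2583

Step 3 — r_{ij} = s_{ij} / (s_i · s_j):
  r[X_1,X_1] = 1 (diagonal).
  r[X_1,X_2] = -1.4167 / (1.5 · 1.2583) = -1.4167 / 1.8875 = -0.7506
  r[X_2,X_2] = 1 (diagonal).

R is symmetric with unit diagonal. Assembling:

R = [[1, -0.7506],
 [-0.7506, 1]]


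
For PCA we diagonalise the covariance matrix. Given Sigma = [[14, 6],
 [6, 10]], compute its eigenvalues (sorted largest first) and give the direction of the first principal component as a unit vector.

Step 1 — characteristic polynomial of 2×2 Sigma:
  det(Sigma - λI) = λ² - trace · λ + det = 0.
  trace = 14 + 10 = 24, det = 14·10 - (6)² = 104.
Step 2 — discriminant:
  Δ = trace² - 4·det = 576 - 416 = 160.
Step 3 — eigenvalues:
  λ = (trace ± √Δ)/2 = (24 ± 12.6491)/2,
  λ_1 = 18.3246,  λ_2 = 5.6754.

Step 4 — unit eigenvector for λ_1: solve (Sigma - λ_1 I)v = 0. First row:
  (14 - 18.3246)·v_x + (6)·v_y = 0, i.e. (-4.3246)·v_x + (6)·v_y = 0,
  so v ∝ (b, λ_1 - a) = (6, 4.3246) = u.
  ||u|| = √((6)² + (4.3246)²) = √(54.7018) ≈ 7.3961,
  v_1 = u/||u|| ≈ (0.8112, 0.5847) (||v_1|| = 1).

λ_1 = 18.3246,  λ_2 = 5.6754;  v_1 ≈ (0.8112, 0.5847)


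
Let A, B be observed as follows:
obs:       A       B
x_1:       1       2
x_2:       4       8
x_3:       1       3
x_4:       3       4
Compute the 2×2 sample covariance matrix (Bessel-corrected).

Step 1 — column means:
  mean(A) = (1 + 4 + 1 + 3) / 4 = 9/4 = 2.25
  mean(B) = (2 + 8 + 3 + 4) / 4 = 17/4 = 4.25

Step 2 — sample covariance S[i,j] = (1/(n-1)) · Σ_k (x_{k,i} - mean_i) · (x_{k,j} - mean_j), with n-1 = 3.
  S[A,A] = ((-1.25)·(-1.25) + (1.75)·(1.75) + (-1.25)·(-1.25) + (0.75)·(0.75)) / 3 = 6.75/3 = 2.25
  S[A,B] = ((-1.25)·(-2.25) + (1.75)·(3.75) + (-1.25)·(-1.25) + (0.75)·(-0.25)) / 3 = 10.75/3 = 3.5833
  S[B,B] = ((-2.25)·(-2.25) + (3.75)·(3.75) + (-1.25)·(-1.25) + (-0.25)·(-0.25)) / 3 = 20.75/3 = 6.9167

S is symmetric (S[j,i] = S[i,j]). Assembling:

S = [[2.25, 3.5833],
 [3.5833, 6.9167]]


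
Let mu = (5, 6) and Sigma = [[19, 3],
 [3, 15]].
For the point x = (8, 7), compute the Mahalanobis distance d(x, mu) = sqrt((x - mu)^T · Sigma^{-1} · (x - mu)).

Step 1 — centre the observation: (x - mu) = (3, 1).

Step 2 — invert Sigma. det(Sigma) = 19·15 - (3)² = 276.
  Sigma^{-1} = (1/det) · [[d, -b], [-b, a]] = [[0.0543, -0.0109],
 [-0.0109, 0.0688]].

Step 3 — form the quadratic (x - mu)^T · Sigma^{-1} · (x - mu):
  Sigma^{-1} · (x - mu) = (0.1522, 0.0362).
  (x - mu)^T · [Sigma^{-1} · (x - mu)] = (3)·(0.1522) + (1)·(0.0362) = 0.4928.

Step 4 — take square root: d = √(0.4928) ≈ 0.702.

d(x, mu) = √(0.4928) ≈ 0.702


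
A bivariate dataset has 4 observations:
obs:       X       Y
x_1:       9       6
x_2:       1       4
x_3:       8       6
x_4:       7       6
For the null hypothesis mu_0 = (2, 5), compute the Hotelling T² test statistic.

Step 1 — sample mean vector:
  mean(X) = (9 + 1 + 8 + 7) / 4 = 25/4 = 6.25
  mean(Y) = (6 + 4 + 6 + 6) / 4 = 22/4 = 5.5
  x̄ = (6.25, 5.5),  deviation x̄ - mu_0 = (6.25, 5.5) - (2, 5) = (4.25, 0.5).

Step 2 — sample covariance matrix, S[i,j] = (1/(n-1)) · Σ_k (x_{k,i} - mean_i) · (x_{k,j} - mean_j), divisor n-1 = 3:
  S[X,X] = ((2.75)·(2.75) + (-5.25)·(-5.25) + (1.75)·(1.75) + (0.75)·(0.75)) / 3 = 38.75/3 = 12.9167
  S[X,Y] = ((2.75)·(0.5) + (-5.25)·(-1.5) + (1.75)·(0.5) + (0.75)·(0.5)) / 3 = 10.5/3 = 3.5
  S[Y,Y] = ((0.5)·(0.5) + (-1.5)·(-1.5) + (0.5)·(0.5) + (0.5)·(0.5)) / 3 = 3/3 = 1
  S = [[12.9167, 3.5],
 [3.5, 1]].

Step 3 — invert S. det(S) = 12.9167·1 - (3.5)² = 0.6667.
  S^{-1} = (1/det) · [[d, -b], [-b, a]] = [[1.5, -5.25],
 [-5.25, 19.375]].

Step 4 — quadratic form (x̄ - mu_0)^T · S^{-1} · (x̄ - mu_0):
  S^{-1} · (x̄ - mu_0) = (3.75, -12.625),
  (x̄ - mu_0)^T · [...] = (4.25)·(3.75) + (0.5)·(-12.625) = 9.625.

Step 5 — scale by n: T² = 4 · 9.625 = 38.5.

T² ≈ 38.5


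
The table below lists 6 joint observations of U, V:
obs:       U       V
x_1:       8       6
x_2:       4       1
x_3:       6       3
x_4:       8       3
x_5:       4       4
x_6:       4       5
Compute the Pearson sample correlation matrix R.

Step 1 — column means:
  mean(U) = (8 + 4 + 6 + 8 + 4 + 4) / 6 = 34/6 = 5.6667
  mean(V) = (6 + 1 + 3 + 3 + 4 + 5) / 6 = 22/6 = 3.6667

Step 2 — sample variances and covariances s[i,j] = (1/(n-1)) · Σ_k (x_{k,i} - mean_i) · (x_{k,j} - mean_j), with n-1 = 5:
  s[U,U] = ((2.3333)·(2.3333) + (-1.6667)·(-1.6667) + (0.3333)·(0.3333) + (2.3333)·(2.3333) + (-1.6667)·(-1.6667) + (-1.6667)·(-1.6667)) / 5 = 19.3333/5 = 3.8667
  s[U,V] = ((2.3333)·(2.3333) + (-1.6667)·(-2.6667) + (0.3333)·(-0.6667) + (2.3333)·(-0.6667) + (-1.6667)·(0.3333) + (-1.6667)·(1.3333)) / 5 = 5.3333/5 = 1.0667
  s[V,V] = ((2.3333)·(2.3333) + (-2.6667)·(-2.6667) + (-0.6667)·(-0.6667) + (-0.6667)·(-0.6667) + (0.3333)·(0.3333) + (1.3333)·(1.3333)) / 5 = 15.3333/5 = 3.0667
  Sample standard deviations s_i = √(s[i,i]):
  s(U) = √(3.8667) = 1.9664
  s(V) = √(3.0667) = 1.7512

Step 3 — r_{ij} = s_{ij} / (s_i · s_j):
  r[U,U] = 1 (diagonal).
  r[U,V] = 1.0667 / (1.9664 · 1.7512) = 1.0667 / 3.4435 = 0.3098
  r[V,V] = 1 (diagonal).

R is symmetric with unit diagonal. Assembling:

R = [[1, 0.3098],
 [0.3098, 1]]


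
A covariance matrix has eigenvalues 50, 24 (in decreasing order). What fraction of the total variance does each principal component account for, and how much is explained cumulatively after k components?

Step 1 — total variance = trace(Sigma) = Σ λ_i = 50 + 24 = 74.

Step 2 — fraction explained by component i = λ_i / Σ λ:
  PC1: 50/74 = 0.6757
  PC2: 24/74 = 0.3243

Step 3 — cumulative fraction after k components = (λ_1 + ... + λ_k) / Σ λ:
  k = 1: 50/74 = 0.6757
  k = 2: (50 + 24)/74 = 74/74 = 1

Summary (fraction, with percent):

explained: PC1 0.6757 (67.57%), PC2 0.3243 (32.43%);  cumulative: 0.6757, 1


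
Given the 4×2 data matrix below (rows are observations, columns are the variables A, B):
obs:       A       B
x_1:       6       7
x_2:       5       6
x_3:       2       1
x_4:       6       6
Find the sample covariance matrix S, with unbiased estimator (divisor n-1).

Step 1 — column means:
  mean(A) = (6 + 5 + 2 + 6) / 4 = 19/4 = 4.75
  mean(B) = (7 + 6 + 1 + 6) / 4 = 20/4 = 5

Step 2 — sample covariance S[i,j] = (1/(n-1)) · Σ_k (x_{k,i} - mean_i) · (x_{k,j} - mean_j), with n-1 = 3.
  S[A,A] = ((1.25)·(1.25) + (0.25)·(0.25) + (-2.75)·(-2.75) + (1.25)·(1.25)) / 3 = 10.75/3 = 3.5833
  S[A,B] = ((1.25)·(2) + (0.25)·(1) + (-2.75)·(-4) + (1.25)·(1)) / 3 = 15/3 = 5
  S[B,B] = ((2)·(2) + (1)·(1) + (-4)·(-4) + (1)·(1)) / 3 = 22/3 = 7.3333

S is symmetric (S[j,i] = S[i,j]). Assembling:

S = [[3.5833, 5],
 [5, 7.3333]]


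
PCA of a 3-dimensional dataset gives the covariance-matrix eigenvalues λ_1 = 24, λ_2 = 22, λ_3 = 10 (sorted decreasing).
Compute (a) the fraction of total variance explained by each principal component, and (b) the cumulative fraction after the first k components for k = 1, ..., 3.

Step 1 — total variance = trace(Sigma) = Σ λ_i = 24 + 22 + 10 = 56.

Step 2 — fraction explained by component i = λ_i / Σ λ:
  PC1: 24/56 = 0.4286
  PC2: 22/56 = 0.3929
  PC3: 10/56 = 0.1786

Step 3 — cumulative fraction after k components = (λ_1 + ... + λ_k) / Σ λ:
  k = 1: 24/56 = 0.4286
  k = 2: (24 + 22)/56 = 46/56 = 0.8214
  k = 3: (24 + 22 + 10)/56 = 56/56 = 1

Summary (fraction, with percent):

explained: PC1 0.4286 (42.86%), PC2 0.3929 (39.29%), PC3 0.1786 (17.86%);  cumulative: 0.4286, 0.8214, 1


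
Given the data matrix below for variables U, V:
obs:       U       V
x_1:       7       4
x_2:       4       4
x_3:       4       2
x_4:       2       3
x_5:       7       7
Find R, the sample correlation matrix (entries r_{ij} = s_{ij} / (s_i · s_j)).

Step 1 — column means:
  mean(U) = (7 + 4 + 4 + 2 + 7) / 5 = 24/5 = 4.8
  mean(V) = (4 + 4 + 2 + 3 + 7) / 5 = 20/5 = 4

Step 2 — sample variances and covariances s[i,j] = (1/(n-1)) · Σ_k (x_{k,i} - mean_i) · (x_{k,j} - mean_j), with n-1 = 4:
  s[U,U] = ((2.2)·(2.2) + (-0.8)·(-0.8) + (-0.8)·(-0.8) + (-2.8)·(-2.8) + (2.2)·(2.2)) / 4 = 18.8/4 = 4.7
  s[U,V] = ((2.2)·(0) + (-0.8)·(0) + (-0.8)·(-2) + (-2.8)·(-1) + (2.2)·(3)) / 4 = 11/4 = 2.75
  s[V,V] = ((0)·(0) + (0)·(0) + (-2)·(-2) + (-1)·(-1) + (3)·(3)) / 4 = 14/4 = 3.5
  Sample standard deviations s_i = √(s[i,i]):
  s(U) = √(4.7) = 2.1679
  s(V) = √(3.5) = 1.8708

Step 3 — r_{ij} = s_{ij} / (s_i · s_j):
  r[U,U] = 1 (diagonal).
  r[U,V] = 2.75 / (2.1679 · 1.8708) = 2.75 / 4.0559 = 0.678
  r[V,V] = 1 (diagonal).

R is symmetric with unit diagonal. Assembling:

R = [[1, 0.678],
 [0.678, 1]]


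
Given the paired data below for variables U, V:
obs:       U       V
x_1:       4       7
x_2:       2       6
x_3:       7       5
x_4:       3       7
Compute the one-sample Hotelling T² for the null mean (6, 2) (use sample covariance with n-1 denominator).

Step 1 — sample mean vector:
  mean(U) = (4 + 2 + 7 + 3) / 4 = 16/4 = 4
  mean(V) = (7 + 6 + 5 + 7) / 4 = 25/4 = 6.25
  x̄ = (4, 6.25),  deviation x̄ - mu_0 = (4, 6.25) - (6, 2) = (-2, 4.25).

Step 2 — sample covariance matrix, S[i,j] = (1/(n-1)) · Σ_k (x_{k,i} - mean_i) · (x_{k,j} - mean_j), divisor n-1 = 3:
  S[U,U] = ((0)·(0) + (-2)·(-2) + (3)·(3) + (-1)·(-1)) / 3 = 14/3 = 4.6667
  S[U,V] = ((0)·(0.75) + (-2)·(-0.25) + (3)·(-1.25) + (-1)·(0.75)) / 3 = -4/3 = -1.3333
  S[V,V] = ((0.75)·(0.75) + (-0.25)·(-0.25) + (-1.25)·(-1.25) + (0.75)·(0.75)) / 3 = 2.75/3 = 0.9167
  S = [[4.6667, -1.3333],
 [-1.3333, 0.9167]].

Step 3 — invert S. det(S) = 4.6667·0.9167 - (-1.3333)² = 2.5.
  S^{-1} = (1/det) · [[d, -b], [-b, a]] = [[0.3667, 0.5333],
 [0.5333, 1.8667]].

Step 4 — quadratic form (x̄ - mu_0)^T · S^{-1} · (x̄ - mu_0):
  S^{-1} · (x̄ - mu_0) = (1.5333, 6.8667),
  (x̄ - mu_0)^T · [...] = (-2)·(1.5333) + (4.25)·(6.8667) = 26.1167.

Step 5 — scale by n: T² = 4 · 26.1167 = 104.4667.

T² ≈ 104.4667


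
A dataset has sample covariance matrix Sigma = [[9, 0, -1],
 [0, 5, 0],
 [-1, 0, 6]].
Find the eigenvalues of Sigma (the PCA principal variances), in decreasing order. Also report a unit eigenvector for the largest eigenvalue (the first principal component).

Step 1 — characteristic polynomial p(λ) = det(λI - Sigma) = λ³ - tr·λ² + c_1·λ - det, where tr = trace, c_1 = sum of the principal 2×2 minors, det = det(Sigma):
  tr = 9 + 5 + 6 = 20,
  c_1 = (9·5 - (0)²) + (9·6 - (-1)²) + (5·6 - (0)²) = 45 + 53 + 30 = 128,
  det = 9·(5·6 - (0)²) - (0)·((0)·6 - (0)·(-1)) + (-1)·((0)·(0) - 5·(-1)) = 9·(30) - (0)·(0) + (-1)·(5) = 265.
  So p(λ) = λ³ - 20λ² + 128λ - 265.
Step 2 — look for an integer root (rational root theorem: any rational root is an integer divisor of 265). Testing λ = 5:
  p(5) = 125 - 500 + 640 - 265 = 0  ✓
  Dividing out (λ - 5): p(λ) = (λ - 5)(λ² - 15λ + 53).
Step 3 — remaining eigenvalues from the quadratic λ² - 15λ + 53 = 0:
  Δ = 15² - 4·53 = 225 - 212 = 13,  λ = (15 ± √13)/2 = (15 ± 3.6056)/2 ≈ 9.3028 or 5.6972.
  Sorted: λ_1 = 9.3028,  λ_2 = 5.6972,  λ_3 = 5  (check: sum = 20 = tr ✓).

Step 4 — unit eigenvector for λ_1 ≈ 9.3028: v spans the null space of (Sigma - λ_1 I), whose rows are
  r_1 = (-0.3028, 0, -1),  r_2 = (0, -4.3028, 0),  r_3 = (-1, 0, -3.3028).
  v is orthogonal to every row, so take v ∝ r_1 × r_2 = ((0)·(0) - (-1)·(-4.3028), (-1)·(0) - (-0.3028)·(0), (-0.3028)·(-4.3028) - (0)·(0)) ≈ (-4.3028, 0, 1.3028).
  Rescale (multiply by -1 so the first nonzero entry is positive): u = (4.3028, 0, -1.3028).
  ||u|| = √((4.3028)² + (0)² + (-1.3028)²) = √(20.2111) ≈ 4.4957,  v_1 = u/||u|| ≈ (0.9571, 0, -0.2898) (||v_1|| = 1).

λ_1 = 9.3028,  λ_2 = 5.6972,  λ_3 = 5;  v_1 ≈ (0.9571, 0, -0.2898)


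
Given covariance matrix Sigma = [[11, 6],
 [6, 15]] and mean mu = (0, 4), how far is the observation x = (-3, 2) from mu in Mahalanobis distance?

Step 1 — centre the observation: (x - mu) = (-3, -2).

Step 2 — invert Sigma. det(Sigma) = 11·15 - (6)² = 129.
  Sigma^{-1} = (1/det) · [[d, -b], [-b, a]] = [[0.1163, -0.0465],
 [-0.0465, 0.0853]].

Step 3 — form the quadratic (x - mu)^T · Sigma^{-1} · (x - mu):
  Sigma^{-1} · (x - mu) = (-0.2558, -0.031).
  (x - mu)^T · [Sigma^{-1} · (x - mu)] = (-3)·(-0.2558) + (-2)·(-0.031) = 0.8295.

Step 4 — take square root: d = √(0.8295) ≈ 0.9107.

d(x, mu) = √(0.8295) ≈ 0.9107


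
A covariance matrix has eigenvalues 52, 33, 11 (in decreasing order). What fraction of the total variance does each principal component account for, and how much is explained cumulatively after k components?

Step 1 — total variance = trace(Sigma) = Σ λ_i = 52 + 33 + 11 = 96.

Step 2 — fraction explained by component i = λ_i / Σ λ:
  PC1: 52/96 = 0.5417
  PC2: 33/96 = 0.3438
  PC3: 11/96 = 0.1146

Step 3 — cumulative fraction after k components = (λ_1 + ... + λ_k) / Σ λ:
  k = 1: 52/96 = 0.5417
  k = 2: (52 + 33)/96 = 85/96 = 0.8854
  k = 3: (52 + 33 + 11)/96 = 96/96 = 1

Summary (fraction, with percent):

explained: PC1 0.5417 (54.17%), PC2 0.3438 (34.38%), PC3 0.1146 (11.46%);  cumulative: 0.5417, 0.8854, 1


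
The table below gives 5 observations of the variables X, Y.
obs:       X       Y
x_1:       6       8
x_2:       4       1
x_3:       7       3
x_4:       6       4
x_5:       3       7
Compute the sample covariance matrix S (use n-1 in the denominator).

Step 1 — column means:
  mean(X) = (6 + 4 + 7 + 6 + 3) / 5 = 26/5 = 5.2
  mean(Y) = (8 + 1 + 3 + 4 + 7) / 5 = 23/5 = 4.6

Step 2 — sample covariance S[i,j] = (1/(n-1)) · Σ_k (x_{k,i} - mean_i) · (x_{k,j} - mean_j), with n-1 = 4.
  S[X,X] = ((0.8)·(0.8) + (-1.2)·(-1.2) + (1.8)·(1.8) + (0.8)·(0.8) + (-2.2)·(-2.2)) / 4 = 10.8/4 = 2.7
  S[X,Y] = ((0.8)·(3.4) + (-1.2)·(-3.6) + (1.8)·(-1.6) + (0.8)·(-0.6) + (-2.2)·(2.4)) / 4 = -1.6/4 = -0.4
  S[Y,Y] = ((3.4)·(3.4) + (-3.6)·(-3.6) + (-1.6)·(-1.6) + (-0.6)·(-0.6) + (2.4)·(2.4)) / 4 = 33.2/4 = 8.3

S is symmetric (S[j,i] = S[i,j]). Assembling:

S = [[2.7, -0.4],
 [-0.4, 8.3]]


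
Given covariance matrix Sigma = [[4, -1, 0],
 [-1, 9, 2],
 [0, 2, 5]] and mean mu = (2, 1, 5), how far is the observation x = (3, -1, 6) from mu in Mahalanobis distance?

Step 1 — centre the observation: (x - mu) = (1, -2, 1).

Step 2 — invert Sigma (cofactor / det for 3×3, or solve directly):
  Sigma^{-1} = [[0.2579, 0.0314, -0.0126],
 [0.0314, 0.1258, -0.0503],
 [-0.0126, -0.0503, 0.2201]].

Step 3 — form the quadratic (x - mu)^T · Sigma^{-1} · (x - mu):
  Sigma^{-1} · (x - mu) = (0.1824, -0.2704, 0.3082).
  (x - mu)^T · [Sigma^{-1} · (x - mu)] = (1)·(0.1824) + (-2)·(-0.2704) + (1)·(0.3082) = 1.0314.

Step 4 — take square root: d = √(1.0314) ≈ 1.0156.

d(x, mu) = √(1.0314) ≈ 1.0156


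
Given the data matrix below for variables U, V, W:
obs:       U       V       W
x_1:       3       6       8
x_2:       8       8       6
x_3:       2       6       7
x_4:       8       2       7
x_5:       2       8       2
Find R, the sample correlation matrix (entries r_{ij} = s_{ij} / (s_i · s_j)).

Step 1 — column means:
  mean(U) = (3 + 8 + 2 + 8 + 2) / 5 = 23/5 = 4.6
  mean(V) = (6 + 8 + 6 + 2 + 8) / 5 = 30/5 = 6
  mean(W) = (8 + 6 + 7 + 7 + 2) / 5 = 30/5 = 6

Step 2 — sample variances and covariances s[i,j] = (1/(n-1)) · Σ_k (x_{k,i} - mean_i) · (x_{k,j} - mean_j), with n-1 = 4:
  s[U,U] = ((-1.6)·(-1.6) + (3.4)·(3.4) + (-2.6)·(-2.6) + (3.4)·(3.4) + (-2.6)·(-2.6)) / 4 = 39.2/4 = 9.8
  s[U,V] = ((-1.6)·(0) + (3.4)·(2) + (-2.6)·(0) + (3.4)·(-4) + (-2.6)·(2)) / 4 = -12/4 = -3
  s[U,W] = ((-1.6)·(2) + (3.4)·(0) + (-2.6)·(1) + (3.4)·(1) + (-2.6)·(-4)) / 4 = 8/4 = 2
  s[V,V] = ((0)·(0) + (2)·(2) + (0)·(0) + (-4)·(-4) + (2)·(2)) / 4 = 24/4 = 6
  s[V,W] = ((0)·(2) + (2)·(0) + (0)·(1) + (-4)·(1) + (2)·(-4)) / 4 = -12/4 = -3
  s[W,W] = ((2)·(2) + (0)·(0) + (1)·(1) + (1)·(1) + (-4)·(-4)) / 4 = 22/4 = 5.5
  Sample standard deviations s_i = √(s[i,i]):
  s(U) = √(9.8) = 3.1305
  s(V) = √(6) = 2.4495
  s(W) = √(5.5) = 2.3452

Step 3 — r_{ij} = s_{ij} / (s_i · s_j):
  r[U,U] = 1 (diagonal).
  r[U,V] = -3 / (3.1305 · 2.4495) = -3 / 7.6681 = -0.3912
  r[U,W] = 2 / (3.1305 · 2.3452) = 2 / 7.3417 = 0.2724
  r[V,V] = 1 (diagonal).
  r[V,W] = -3 / (2.4495 · 2.3452) = -3 / 5.7446 = -0.5222
  r[W,W] = 1 (diagonal).

R is symmetric with unit diagonal. Assembling:

R = [[1, -0.3912, 0.2724],
 [-0.3912, 1, -0.5222],
 [0.2724, -0.5222, 1]]


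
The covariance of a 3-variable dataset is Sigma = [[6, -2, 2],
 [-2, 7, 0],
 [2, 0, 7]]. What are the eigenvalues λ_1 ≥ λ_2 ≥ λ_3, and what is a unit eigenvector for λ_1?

Step 1 — characteristic polynomial p(λ) = det(λI - Sigma) = λ³ - tr·λ² + c_1·λ - det, where tr = trace, c_1 = sum of the principal 2×2 minors, det = det(Sigma):
  tr = 6 + 7 + 7 = 20,
  c_1 = (6·7 - (-2)²) + (6·7 - (2)²) + (7·7 - (0)²) = 38 + 38 + 49 = 125,
  det = 6·(7·7 - (0)²) - (-2)·((-2)·7 - (0)·(2)) + (2)·((-2)·(0) - 7·(2)) = 6·(49) - (-2)·(-14) + (2)·(-14) = 238.
  So p(λ) = λ³ - 20λ² + 125λ - 238.
Step 2 — look for an integer root (rational root theorem: any rational root is an integer divisor of 238). Testing λ = 7:
  p(7) = 343 - 980 + 875 - 238 = 0  ✓
  Dividing out (λ - 7): p(λ) = (λ - 7)(λ² - 13λ + 34).
Step 3 — remaining eigenvalues from the quadratic λ² - 13λ + 34 = 0:
  Δ = 13² - 4·34 = 169 - 136 = 33,  λ = (13 ± √33)/2 = (13 ± 5.7446)/2 ≈ 9.3723 or 3.6277.
  Sorted: λ_1 = 9.3723,  λ_2 = 7,  λ_3 = 3.6277  (check: sum = 20 = tr ✓).

Step 4 — unit eigenvector for λ_1 ≈ 9.3723: v spans the null space of (Sigma - λ_1 I), whose rows are
  r_1 = (-3.3723, -2, 2),  r_2 = (-2, -2.3723, 0),  r_3 = (2, 0, -2.3723).
  v is orthogonal to every row, so take v ∝ r_1 × r_2 = ((-2)·(0) - (2)·(-2.3723), (2)·(-2) - (-3.3723)·(0), (-3.3723)·(-2.3723) - (-2)·(-2)) ≈ (4.7446, -4, 4).
  Let u = (4.7446, -4, 4).
  ||u|| = √((4.7446)² + (-4)² + (4)²) = √(54.5109) ≈ 7.3831,  v_1 = u/||u|| ≈ (0.6426, -0.5418, 0.5418) (||v_1|| = 1).

λ_1 = 9.3723,  λ_2 = 7,  λ_3 = 3.6277;  v_1 ≈ (0.6426, -0.5418, 0.5418)


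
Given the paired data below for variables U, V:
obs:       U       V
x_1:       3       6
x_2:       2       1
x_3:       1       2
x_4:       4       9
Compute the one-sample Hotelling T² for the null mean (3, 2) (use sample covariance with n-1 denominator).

Step 1 — sample mean vector:
  mean(U) = (3 + 2 + 1 + 4) / 4 = 10/4 = 2.5
  mean(V) = (6 + 1 + 2 + 9) / 4 = 18/4 = 4.5
  x̄ = (2.5, 4.5),  deviation x̄ - mu_0 = (2.5, 4.5) - (3, 2) = (-0.5, 2.5).

Step 2 — sample covariance matrix, S[i,j] = (1/(n-1)) · Σ_k (x_{k,i} - mean_i) · (x_{k,j} - mean_j), divisor n-1 = 3:
  S[U,U] = ((0.5)·(0.5) + (-0.5)·(-0.5) + (-1.5)·(-1.5) + (1.5)·(1.5)) / 3 = 5/3 = 1.6667
  S[U,V] = ((0.5)·(1.5) + (-0.5)·(-3.5) + (-1.5)·(-2.5) + (1.5)·(4.5)) / 3 = 13/3 = 4.3333
  S[V,V] = ((1.5)·(1.5) + (-3.5)·(-3.5) + (-2.5)·(-2.5) + (4.5)·(4.5)) / 3 = 41/3 = 13.6667
  S = [[1.6667, 4.3333],
 [4.3333, 13.6667]].

Step 3 — invert S. det(S) = 1.6667·13.6667 - (4.3333)² = 4.
  S^{-1} = (1/det) · [[d, -b], [-b, a]] = [[3.4167, -1.0833],
 [-1.0833, 0.4167]].

Step 4 — quadratic form (x̄ - mu_0)^T · S^{-1} · (x̄ - mu_0):
  S^{-1} · (x̄ - mu_0) = (-4.4167, 1.5833),
  (x̄ - mu_0)^T · [...] = (-0.5)·(-4.4167) + (2.5)·(1.5833) = 6.1667.

Step 5 — scale by n: T² = 4 · 6.1667 = 24.6667.

T² ≈ 24.6667


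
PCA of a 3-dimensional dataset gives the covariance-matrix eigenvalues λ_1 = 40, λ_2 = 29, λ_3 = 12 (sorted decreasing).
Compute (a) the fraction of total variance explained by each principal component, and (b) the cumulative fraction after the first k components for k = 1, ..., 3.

Step 1 — total variance = trace(Sigma) = Σ λ_i = 40 + 29 + 12 = 81.

Step 2 — fraction explained by component i = λ_i / Σ λ:
  PC1: 40/81 = 0.4938
  PC2: 29/81 = 0.358
  PC3: 12/81 = 0.1481

Step 3 — cumulative fraction after k components = (λ_1 + ... + λ_k) / Σ λ:
  k = 1: 40/81 = 0.4938
  k = 2: (40 + 29)/81 = 69/81 = 0.8519
  k = 3: (40 + 29 + 12)/81 = 81/81 = 1

Summary (fraction, with percent):

explained: PC1 0.4938 (49.38%), PC2 0.358 (35.8%), PC3 0.1481 (14.81%);  cumulative: 0.4938, 0.8519, 1


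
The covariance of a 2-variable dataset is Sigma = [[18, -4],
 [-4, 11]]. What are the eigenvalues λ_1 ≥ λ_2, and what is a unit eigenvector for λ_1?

Step 1 — characteristic polynomial of 2×2 Sigma:
  det(Sigma - λI) = λ² - trace · λ + det = 0.
  trace = 18 + 11 = 29, det = 18·11 - (-4)² = 182.
Step 2 — discriminant:
  Δ = trace² - 4·det = 841 - 728 = 113.
Step 3 — eigenvalues:
  λ = (trace ± √Δ)/2 = (29 ± 10.6301)/2,
  λ_1 = 19.8151,  λ_2 = 9.1849.

Step 4 — unit eigenvector for λ_1: solve (Sigma - λ_1 I)v = 0. First row:
  (18 - 19.8151)·v_x + (-4)·v_y = 0, i.e. (-1.8151)·v_x + (-4)·v_y = 0,
  so v ∝ (b, λ_1 - a) = (-4, 1.8151); multiply by -1 so the first entry is positive: u = (4, -1.8151).
  ||u|| = √((4)² + (-1.8151)²) = √(19.2945) ≈ 4.3925,
  v_1 = u/||u|| ≈ (0.9106, -0.4132) (||v_1|| = 1).

λ_1 = 19.8151,  λ_2 = 9.1849;  v_1 ≈ (0.9106, -0.4132)


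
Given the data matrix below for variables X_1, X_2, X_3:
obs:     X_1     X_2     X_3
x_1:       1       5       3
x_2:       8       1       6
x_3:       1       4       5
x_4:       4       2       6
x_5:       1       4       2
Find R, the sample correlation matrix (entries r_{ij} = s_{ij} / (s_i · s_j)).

Step 1 — column means:
  mean(X_1) = (1 + 8 + 1 + 4 + 1) / 5 = 15/5 = 3
  mean(X_2) = (5 + 1 + 4 + 2 + 4) / 5 = 16/5 = 3.2
  mean(X_3) = (3 + 6 + 5 + 6 + 2) / 5 = 22/5 = 4.4

Step 2 — sample variances and covariances s[i,j] = (1/(n-1)) · Σ_k (x_{k,i} - mean_i) · (x_{k,j} - mean_j), with n-1 = 4:
  s[X_1,X_1] = ((-2)·(-2) + (5)·(5) + (-2)·(-2) + (1)·(1) + (-2)·(-2)) / 4 = 38/4 = 9.5
  s[X_1,X_2] = ((-2)·(1.8) + (5)·(-2.2) + (-2)·(0.8) + (1)·(-1.2) + (-2)·(0.8)) / 4 = -19/4 = -4.75
  s[X_1,X_3] = ((-2)·(-1.4) + (5)·(1.6) + (-2)·(0.6) + (1)·(1.6) + (-2)·(-2.4)) / 4 = 16/4 = 4
  s[X_2,X_2] = ((1.8)·(1.8) + (-2.2)·(-2.2) + (0.8)·(0.8) + (-1.2)·(-1.2) + (0.8)·(0.8)) / 4 = 10.8/4 = 2.7
  s[X_2,X_3] = ((1.8)·(-1.4) + (-2.2)·(1.6) + (0.8)·(0.6) + (-1.2)·(1.6) + (0.8)·(-2.4)) / 4 = -9.4/4 = -2.35
  s[X_3,X_3] = ((-1.4)·(-1.4) + (1.6)·(1.6) + (0.6)·(0.6) + (1.6)·(1.6) + (-2.4)·(-2.4)) / 4 = 13.2/4 = 3.3
  Sample standard deviations s_i = √(s[i,i]):
  s(X_1) = √(9.5) = 3.0822
  s(X_2) = √(2.7) = 1.6432
  s(X_3) = √(3.3) = 1.8166

Step 3 — r_{ij} = s_{ij} / (s_i · s_j):
  r[X_1,X_1] = 1 (diagonal).
  r[X_1,X_2] = -4.75 / (3.0822 · 1.6432) = -4.75 / 5.0646 = -0.9379
  r[X_1,X_3] = 4 / (3.0822 · 1.8166) = 4 / 5.5991 = 0.7144
  r[X_2,X_2] = 1 (diagonal).
  r[X_2,X_3] = -2.35 / (1.6432 · 1.8166) = -2.35 / 2.985 = -0.7873
  r[X_3,X_3] = 1 (diagonal).

R is symmetric with unit diagonal. Assembling:

R = [[1, -0.9379, 0.7144],
 [-0.9379, 1, -0.7873],
 [0.7144, -0.7873, 1]]


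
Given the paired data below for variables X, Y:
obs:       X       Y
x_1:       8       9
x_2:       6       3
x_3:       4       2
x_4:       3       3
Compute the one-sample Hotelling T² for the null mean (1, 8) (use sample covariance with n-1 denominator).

Step 1 — sample mean vector:
  mean(X) = (8 + 6 + 4 + 3) / 4 = 21/4 = 5.25
  mean(Y) = (9 + 3 + 2 + 3) / 4 = 17/4 = 4.25
  x̄ = (5.25, 4.25),  deviation x̄ - mu_0 = (5.25, 4.25) - (1, 8) = (4.25, -3.75).

Step 2 — sample covariance matrix, S[i,j] = (1/(n-1)) · Σ_k (x_{k,i} - mean_i) · (x_{k,j} - mean_j), divisor n-1 = 3:
  S[X,X] = ((2.75)·(2.75) + (0.75)·(0.75) + (-1.25)·(-1.25) + (-2.25)·(-2.25)) / 3 = 14.75/3 = 4.9167
  S[X,Y] = ((2.75)·(4.75) + (0.75)·(-1.25) + (-1.25)·(-2.25) + (-2.25)·(-1.25)) / 3 = 17.75/3 = 5.9167
  S[Y,Y] = ((4.75)·(4.75) + (-1.25)·(-1.25) + (-2.25)·(-2.25) + (-1.25)·(-1.25)) / 3 = 30.75/3 = 10.25
  S = [[4.9167, 5.9167],
 [5.9167, 10.25]].

Step 3 — invert S. det(S) = 4.9167·10.25 - (5.9167)² = 15.3889.
  S^{-1} = (1/det) · [[d, -b], [-b, a]] = [[0.6661, -0.3845],
 [-0.3845, 0.3195]].

Step 4 — quadratic form (x̄ - mu_0)^T · S^{-1} · (x̄ - mu_0):
  S^{-1} · (x̄ - mu_0) = (4.2726, -2.8321),
  (x̄ - mu_0)^T · [...] = (4.25)·(4.2726) + (-3.75)·(-2.8321) = 28.7789.

Step 5 — scale by n: T² = 4 · 28.7789 = 115.1155.

T² ≈ 115.1155
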